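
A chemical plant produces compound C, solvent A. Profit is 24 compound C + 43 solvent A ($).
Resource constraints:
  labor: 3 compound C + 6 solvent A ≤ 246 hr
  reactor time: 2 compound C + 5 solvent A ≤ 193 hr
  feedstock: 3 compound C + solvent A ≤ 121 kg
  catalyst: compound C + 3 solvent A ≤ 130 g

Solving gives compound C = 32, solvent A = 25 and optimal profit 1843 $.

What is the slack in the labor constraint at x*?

0

labor used = 3·32 + 6·25 = 246; slack = 246 − 246 = 0.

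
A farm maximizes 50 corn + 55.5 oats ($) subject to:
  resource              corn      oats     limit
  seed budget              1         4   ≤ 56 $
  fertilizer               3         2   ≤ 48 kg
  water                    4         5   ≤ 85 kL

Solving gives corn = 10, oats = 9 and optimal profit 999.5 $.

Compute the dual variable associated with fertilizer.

4

Binding: fertilizer and water. Non-binding: seed budget (10 unused).
Slack constraints have shadow price 0 (complementary slackness).
From A_Bᵀ y = c: 3·y_fertilizer + 4·y_water = 50; 2·y_fertilizer + 5·y_water = 55.5.
This yields shadow prices y_fertilizer = 4, y_water = 9.5.
Shadow price of fertilizer = 4.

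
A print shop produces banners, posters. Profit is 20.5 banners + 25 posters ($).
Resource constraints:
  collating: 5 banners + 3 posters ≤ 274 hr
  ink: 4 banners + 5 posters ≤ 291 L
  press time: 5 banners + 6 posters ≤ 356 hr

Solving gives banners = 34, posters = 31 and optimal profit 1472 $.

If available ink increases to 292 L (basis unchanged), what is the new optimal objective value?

At the optimum: collating uses 263 of 274 (slack = 11); ink uses 291 of 291 (binding); press time uses 356 of 356 (binding).
Since collating is not tight, its dual is 0.
Dual feasibility on the basic columns requires 4·y_ink + 5·y_press time = 20.5, 5·y_ink + 6·y_press time = 25.
This yields shadow prices y_ink = 2, y_press time = 2.5.
Δz = y_ink·Δb = 2 × (1) = 2, so new z* = 1472 + 2 = 1474.

1474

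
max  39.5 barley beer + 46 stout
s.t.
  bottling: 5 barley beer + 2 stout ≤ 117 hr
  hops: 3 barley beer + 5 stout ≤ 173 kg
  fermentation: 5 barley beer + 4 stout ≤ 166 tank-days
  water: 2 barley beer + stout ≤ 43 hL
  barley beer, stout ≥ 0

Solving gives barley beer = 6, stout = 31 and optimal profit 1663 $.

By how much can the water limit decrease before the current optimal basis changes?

Binding constraints: hops, water. The basis is B = [[3,5],[2,1]] with det -7.
Per unit decrease in water, x* moves by d = (-0.7143, 0.4286).
The basis stays optimal until barley beer reaches 0; allowable decrease = 8.4 hL.

8.4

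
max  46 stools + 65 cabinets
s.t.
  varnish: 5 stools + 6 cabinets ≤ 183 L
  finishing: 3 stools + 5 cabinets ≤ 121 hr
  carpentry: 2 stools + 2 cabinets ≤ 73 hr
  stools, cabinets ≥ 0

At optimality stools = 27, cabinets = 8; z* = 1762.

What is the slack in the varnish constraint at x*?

0

varnish used = 5·27 + 6·8 = 183; slack = 183 − 183 = 0.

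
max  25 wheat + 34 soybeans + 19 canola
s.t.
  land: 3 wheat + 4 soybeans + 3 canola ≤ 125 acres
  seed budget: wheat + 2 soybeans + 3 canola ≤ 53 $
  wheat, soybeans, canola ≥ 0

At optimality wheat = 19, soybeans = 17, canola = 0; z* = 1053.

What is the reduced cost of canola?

-8

Check each constraint at x*: land 125/125 (tight); seed budget 53/53 (tight).
Dual feasibility on the basic columns requires 3·y_land + 1·y_seed budget = 25, 4·y_land + 2·y_seed budget = 34.
Solving: y_land = 8, y_seed budget = 1.
Reduced cost of canola: c₃ − yᵀa₃ = 19 − (8·3 + 1·3) = 19 − 27 = -8.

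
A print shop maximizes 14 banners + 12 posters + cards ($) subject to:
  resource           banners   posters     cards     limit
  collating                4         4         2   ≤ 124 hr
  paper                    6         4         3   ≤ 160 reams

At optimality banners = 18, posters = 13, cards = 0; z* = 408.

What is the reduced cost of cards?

-6

Both collating and paper are binding at x*.
The binding rows give the dual system: 4·y_collating + 6·y_paper = 14 and 4·y_collating + 4·y_paper = 12.
Solving: y_collating = 2, y_paper = 1.
Reduced cost of cards: c₃ − yᵀa₃ = 1 − (2·2 + 1·3) = 1 − 7 = -6.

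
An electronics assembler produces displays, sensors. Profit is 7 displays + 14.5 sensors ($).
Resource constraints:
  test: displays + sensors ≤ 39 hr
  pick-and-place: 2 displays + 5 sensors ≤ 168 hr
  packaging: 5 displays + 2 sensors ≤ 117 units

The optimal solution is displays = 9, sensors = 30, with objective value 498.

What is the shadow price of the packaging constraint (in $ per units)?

Check each constraint at x*: test 39/39 (tight); pick-and-place 168/168 (tight); packaging 105/117 (slack 12).
Slack constraints have shadow price 0 (complementary slackness).
From A_Bᵀ y = c: 1·y_test + 2·y_pick-and-place = 7; 1·y_test + 5·y_pick-and-place = 14.5.
This yields shadow prices y_test = 2, y_pick-and-place = 2.5.
Shadow price of packaging = 0.

0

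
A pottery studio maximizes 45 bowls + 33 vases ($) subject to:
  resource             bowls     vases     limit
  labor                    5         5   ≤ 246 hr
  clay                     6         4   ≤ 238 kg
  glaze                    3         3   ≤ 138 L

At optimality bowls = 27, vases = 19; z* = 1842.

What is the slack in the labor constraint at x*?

labor used = 5·27 + 5·19 = 230; slack = 246 − 230 = 16.

16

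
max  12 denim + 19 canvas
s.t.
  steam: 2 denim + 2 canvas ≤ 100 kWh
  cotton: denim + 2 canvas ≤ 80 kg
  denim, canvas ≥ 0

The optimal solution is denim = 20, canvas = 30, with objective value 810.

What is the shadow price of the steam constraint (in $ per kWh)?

At the optimum: steam uses 100 of 100 (binding); cotton uses 80 of 80 (binding).
From A_Bᵀ y = c: 2·y_steam + 1·y_cotton = 12; 2·y_steam + 2·y_cotton = 19.
→ y_steam = 2.5 and y_cotton = 7.
Shadow price of steam = 2.5.

2.5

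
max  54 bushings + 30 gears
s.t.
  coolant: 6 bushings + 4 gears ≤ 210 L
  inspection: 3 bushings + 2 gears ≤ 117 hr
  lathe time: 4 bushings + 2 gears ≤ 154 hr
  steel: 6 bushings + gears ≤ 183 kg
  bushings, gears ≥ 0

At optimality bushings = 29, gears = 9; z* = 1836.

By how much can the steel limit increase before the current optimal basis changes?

Binding constraints: coolant, steel. The basis is B = [[6,4],[6,1]] with det -18.
Per unit increase in steel, x* moves by d = (0.2222, -0.3333).
The basis stays optimal until gears reaches 0; allowable increase = 27 kg.

27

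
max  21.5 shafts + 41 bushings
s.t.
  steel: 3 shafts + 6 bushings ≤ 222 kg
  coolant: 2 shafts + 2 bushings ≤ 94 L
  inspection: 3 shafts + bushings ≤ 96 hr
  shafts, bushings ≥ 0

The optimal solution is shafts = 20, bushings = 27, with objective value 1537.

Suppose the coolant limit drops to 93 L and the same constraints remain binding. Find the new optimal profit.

1536

At the optimum: steel uses 222 of 222 (binding); coolant uses 94 of 94 (binding); inspection uses 87 of 96 (slack = 9).
Slack constraints have shadow price 0 (complementary slackness).
Dual feasibility on the basic columns requires 3·y_steel + 2·y_coolant = 21.5, 6·y_steel + 2·y_coolant = 41.
Solving: y_steel = 6.5, y_coolant = 1.
Δz = y_coolant·Δb = 1 × (-1) = -1, so new z* = 1537 − 1 = 1536.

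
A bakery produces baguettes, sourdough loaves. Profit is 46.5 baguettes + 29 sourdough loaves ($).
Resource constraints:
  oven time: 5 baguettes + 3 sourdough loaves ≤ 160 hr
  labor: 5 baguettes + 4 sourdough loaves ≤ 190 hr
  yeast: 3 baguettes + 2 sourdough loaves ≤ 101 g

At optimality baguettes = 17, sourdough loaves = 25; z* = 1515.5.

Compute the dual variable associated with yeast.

5.5

Check each constraint at x*: oven time 160/160 (tight); labor 185/190 (slack 5); yeast 101/101 (tight).
Since labor is not tight, its dual is 0.
From A_Bᵀ y = c: 5·y_oven time + 3·y_yeast = 46.5; 3·y_oven time + 2·y_yeast = 29.
→ y_oven time = 6 and y_yeast = 5.5.
Shadow price of yeast = 5.5.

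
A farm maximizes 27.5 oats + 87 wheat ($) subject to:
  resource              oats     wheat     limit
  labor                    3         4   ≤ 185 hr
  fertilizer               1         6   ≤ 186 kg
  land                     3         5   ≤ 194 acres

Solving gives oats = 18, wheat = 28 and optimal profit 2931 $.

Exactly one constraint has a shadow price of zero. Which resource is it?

labor

labor: 166/185 (slack 19)
fertilizer: 186/186 (binding)
land: 194/194 (binding)
By complementary slackness, a constraint with positive slack has shadow price 0 → labor.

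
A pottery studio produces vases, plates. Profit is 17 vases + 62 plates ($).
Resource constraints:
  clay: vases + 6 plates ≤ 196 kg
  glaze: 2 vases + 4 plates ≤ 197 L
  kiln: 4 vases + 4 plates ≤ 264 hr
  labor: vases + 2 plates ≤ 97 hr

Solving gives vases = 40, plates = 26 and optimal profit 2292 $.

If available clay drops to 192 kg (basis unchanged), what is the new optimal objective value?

Binding: clay and kiln. Non-binding: glaze (13 unused), labor (5 unused).
By complementary slackness, y = 0 for the non-binding constraints.
From A_Bᵀ y = c: 1·y_clay + 4·y_kiln = 17; 6·y_clay + 4·y_kiln = 62.
This yields shadow prices y_clay = 9, y_kiln = 2.
Δz = y_clay·Δb = 9 × (-4) = -36, so new z* = 2292 − 36 = 2256.

2256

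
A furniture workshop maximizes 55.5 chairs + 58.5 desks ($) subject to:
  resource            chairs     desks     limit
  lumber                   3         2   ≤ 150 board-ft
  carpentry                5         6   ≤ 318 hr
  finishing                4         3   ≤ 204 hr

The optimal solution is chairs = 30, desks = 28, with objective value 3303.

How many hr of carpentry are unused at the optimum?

0

carpentry used = 5·30 + 6·28 = 318; slack = 318 − 318 = 0.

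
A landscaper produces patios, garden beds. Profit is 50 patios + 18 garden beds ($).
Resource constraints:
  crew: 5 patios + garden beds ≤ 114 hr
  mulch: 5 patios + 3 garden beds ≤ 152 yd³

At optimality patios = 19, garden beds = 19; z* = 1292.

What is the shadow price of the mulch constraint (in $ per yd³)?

4

Check each constraint at x*: crew 114/114 (tight); mulch 152/152 (tight).
Dual feasibility on the basic columns requires 5·y_crew + 5·y_mulch = 50, 1·y_crew + 3·y_mulch = 18.
→ y_crew = 6 and y_mulch = 4.
Shadow price of mulch = 4.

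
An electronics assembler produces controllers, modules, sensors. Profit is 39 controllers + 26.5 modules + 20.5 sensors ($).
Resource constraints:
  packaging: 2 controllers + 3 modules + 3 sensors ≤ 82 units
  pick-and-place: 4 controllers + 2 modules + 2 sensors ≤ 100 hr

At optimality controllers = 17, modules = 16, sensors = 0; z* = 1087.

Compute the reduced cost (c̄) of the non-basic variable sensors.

Both packaging and pick-and-place are binding at x*.
The binding rows give the dual system: 2·y_packaging + 4·y_pick-and-place = 39 and 3·y_packaging + 2·y_pick-and-place = 26.5.
Solving: y_packaging = 3.5, y_pick-and-place = 8.
Reduced cost of sensors: c₃ − yᵀa₃ = 20.5 − (3.5·3 + 8·2) = 20.5 − 26.5 = -6.

-6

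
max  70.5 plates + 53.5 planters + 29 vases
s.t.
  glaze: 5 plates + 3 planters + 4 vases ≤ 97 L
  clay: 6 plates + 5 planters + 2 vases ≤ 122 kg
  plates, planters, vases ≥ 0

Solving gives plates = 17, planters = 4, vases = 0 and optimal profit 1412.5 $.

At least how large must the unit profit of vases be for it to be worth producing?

Both glaze and clay are binding at x*.
The binding rows give the dual system: 5·y_glaze + 6·y_clay = 70.5 and 3·y_glaze + 5·y_clay = 53.5.
→ y_glaze = 4.5 and y_clay = 8.
vases enters the basis when its profit ≥ yᵀa₃ = 4.5·4 + 8·2 = 34.

34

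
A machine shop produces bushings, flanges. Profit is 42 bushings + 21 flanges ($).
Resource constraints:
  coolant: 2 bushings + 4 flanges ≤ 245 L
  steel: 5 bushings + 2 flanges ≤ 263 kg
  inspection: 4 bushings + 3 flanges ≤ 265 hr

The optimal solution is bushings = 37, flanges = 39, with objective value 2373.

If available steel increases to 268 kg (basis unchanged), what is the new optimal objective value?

Check each constraint at x*: coolant 230/245 (slack 15); steel 263/263 (tight); inspection 265/265 (tight).
By complementary slackness, y = 0 for the non-binding constraint.
Dual feasibility on the basic columns requires 5·y_steel + 4·y_inspection = 42, 2·y_steel + 3·y_inspection = 21.
→ y_steel = 6 and y_inspection = 3.
Δz = y_steel·Δb = 6 × (5) = 30, so new z* = 2373 + 30 = 2403.

2403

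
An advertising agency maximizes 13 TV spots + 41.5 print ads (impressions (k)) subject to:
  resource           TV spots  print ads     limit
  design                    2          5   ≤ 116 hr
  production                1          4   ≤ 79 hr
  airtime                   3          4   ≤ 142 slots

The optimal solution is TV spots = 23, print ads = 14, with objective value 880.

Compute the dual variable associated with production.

At the optimum: design uses 116 of 116 (binding); production uses 79 of 79 (binding); airtime uses 125 of 142 (slack = 17).
By complementary slackness, y = 0 for the non-binding constraint.
The binding rows give the dual system: 2·y_design + 1·y_production = 13 and 5·y_design + 4·y_production = 41.5.
→ y_design = 3.5 and y_production = 6.
Shadow price of production = 6.

6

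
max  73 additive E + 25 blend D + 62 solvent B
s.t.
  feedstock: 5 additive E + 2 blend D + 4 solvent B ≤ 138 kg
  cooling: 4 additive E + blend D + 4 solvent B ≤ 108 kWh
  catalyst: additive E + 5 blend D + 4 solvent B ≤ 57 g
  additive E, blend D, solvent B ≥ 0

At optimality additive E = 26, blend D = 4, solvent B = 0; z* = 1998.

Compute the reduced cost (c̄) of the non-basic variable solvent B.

-2

Binding: feedstock and cooling. Non-binding: catalyst (11 unused).
Since catalyst is not tight, its dual is 0.
Dual feasibility on the basic columns requires 5·y_feedstock + 4·y_cooling = 73, 2·y_feedstock + 1·y_cooling = 25.
Solving: y_feedstock = 9, y_cooling = 7.
Reduced cost of solvent B: c₃ − yᵀa₃ = 62 − (9·4 + 7·4) = 62 − 64 = -2.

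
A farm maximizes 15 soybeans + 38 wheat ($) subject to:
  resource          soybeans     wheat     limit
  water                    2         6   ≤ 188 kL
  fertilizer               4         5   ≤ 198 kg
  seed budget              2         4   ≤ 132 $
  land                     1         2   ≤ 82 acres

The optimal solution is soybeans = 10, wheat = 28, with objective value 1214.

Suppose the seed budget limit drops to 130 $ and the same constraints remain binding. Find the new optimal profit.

At the optimum: water uses 188 of 188 (binding); fertilizer uses 180 of 198 (slack = 18); seed budget uses 132 of 132 (binding); land uses 66 of 82 (slack = 16).
Since fertilizer, land are not tight, their duals are 0.
From A_Bᵀ y = c: 2·y_water + 2·y_seed budget = 15; 6·y_water + 4·y_seed budget = 38.
Solving: y_water = 4, y_seed budget = 3.5.
Δz = y_seed budget·Δb = 3.5 × (-2) = -7, so new z* = 1214 − 7 = 1207.

1207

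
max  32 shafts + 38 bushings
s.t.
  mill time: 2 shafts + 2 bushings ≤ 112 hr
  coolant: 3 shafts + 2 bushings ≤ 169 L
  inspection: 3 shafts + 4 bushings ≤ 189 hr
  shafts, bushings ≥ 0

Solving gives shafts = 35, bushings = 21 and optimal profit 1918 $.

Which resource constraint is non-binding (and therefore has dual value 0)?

coolant

mill time: 112/112 (binding)
coolant: 147/169 (slack 22)
inspection: 189/189 (binding)
By complementary slackness, a constraint with positive slack has shadow price 0 → coolant.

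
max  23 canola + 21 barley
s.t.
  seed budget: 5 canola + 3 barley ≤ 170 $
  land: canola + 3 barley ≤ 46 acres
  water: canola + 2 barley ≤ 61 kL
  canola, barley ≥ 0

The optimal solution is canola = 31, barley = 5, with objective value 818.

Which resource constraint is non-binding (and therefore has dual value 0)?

seed budget: 170/170 (binding)
land: 46/46 (binding)
water: 41/61 (slack 20)
By complementary slackness, a constraint with positive slack has shadow price 0 → water.

water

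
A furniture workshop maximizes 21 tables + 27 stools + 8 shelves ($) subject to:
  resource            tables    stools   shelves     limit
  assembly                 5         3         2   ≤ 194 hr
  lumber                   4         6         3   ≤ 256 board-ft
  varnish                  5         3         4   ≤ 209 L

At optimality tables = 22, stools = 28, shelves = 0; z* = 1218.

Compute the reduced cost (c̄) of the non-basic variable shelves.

Binding: assembly and lumber. Non-binding: varnish (15 unused).
Since varnish is not tight, its dual is 0.
From A_Bᵀ y = c: 5·y_assembly + 4·y_lumber = 21; 3·y_assembly + 6·y_lumber = 27.
This yields shadow prices y_assembly = 1, y_lumber = 4.
Reduced cost of shelves: c₃ − yᵀa₃ = 8 − (1·2 + 4·3) = 8 − 14 = -6.

-6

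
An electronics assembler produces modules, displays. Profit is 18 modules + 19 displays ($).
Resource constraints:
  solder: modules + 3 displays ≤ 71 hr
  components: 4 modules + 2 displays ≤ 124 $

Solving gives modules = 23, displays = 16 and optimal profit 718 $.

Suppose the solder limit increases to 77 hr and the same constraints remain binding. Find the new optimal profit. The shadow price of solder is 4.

Δb = 6, so new z* = 718 + (4)·(6) = 718 + 24 = 742.

742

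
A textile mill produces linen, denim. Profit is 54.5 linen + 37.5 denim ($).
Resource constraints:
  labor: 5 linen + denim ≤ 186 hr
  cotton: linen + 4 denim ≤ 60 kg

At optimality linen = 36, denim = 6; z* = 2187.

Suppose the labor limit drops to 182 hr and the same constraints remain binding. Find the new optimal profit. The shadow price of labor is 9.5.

2149

Δb = -4, so new z* = 2187 + (9.5)·(-4) = 2187 − 38 = 2149.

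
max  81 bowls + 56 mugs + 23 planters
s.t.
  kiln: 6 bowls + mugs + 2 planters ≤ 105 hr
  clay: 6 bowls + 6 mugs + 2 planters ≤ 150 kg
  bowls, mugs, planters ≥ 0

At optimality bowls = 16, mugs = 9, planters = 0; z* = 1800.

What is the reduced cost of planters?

-4

At the optimum: kiln uses 105 of 105 (binding); clay uses 150 of 150 (binding).
From A_Bᵀ y = c: 6·y_kiln + 6·y_clay = 81; 1·y_kiln + 6·y_clay = 56.
Solving: y_kiln = 5, y_clay = 8.5.
Reduced cost of planters: c₃ − yᵀa₃ = 23 − (5·2 + 8.5·2) = 23 − 27 = -4.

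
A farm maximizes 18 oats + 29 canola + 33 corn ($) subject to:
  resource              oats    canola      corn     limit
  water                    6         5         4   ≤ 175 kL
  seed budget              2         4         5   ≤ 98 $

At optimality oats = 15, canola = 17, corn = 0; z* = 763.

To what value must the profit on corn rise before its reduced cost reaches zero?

At the optimum: water uses 175 of 175 (binding); seed budget uses 98 of 98 (binding).
Dual feasibility on the basic columns requires 6·y_water + 2·y_seed budget = 18, 5·y_water + 4·y_seed budget = 29.
Solving: y_water = 1, y_seed budget = 6.
corn enters the basis when its profit ≥ yᵀa₃ = 1·4 + 6·5 = 34.

34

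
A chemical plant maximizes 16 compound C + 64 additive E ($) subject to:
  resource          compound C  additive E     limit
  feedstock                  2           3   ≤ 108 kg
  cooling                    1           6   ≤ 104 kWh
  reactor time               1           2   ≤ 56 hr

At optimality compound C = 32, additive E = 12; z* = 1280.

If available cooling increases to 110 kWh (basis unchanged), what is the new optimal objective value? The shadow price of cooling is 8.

Δb = 6, so new z* = 1280 + (8)·(6) = 1280 + 48 = 1328.

1328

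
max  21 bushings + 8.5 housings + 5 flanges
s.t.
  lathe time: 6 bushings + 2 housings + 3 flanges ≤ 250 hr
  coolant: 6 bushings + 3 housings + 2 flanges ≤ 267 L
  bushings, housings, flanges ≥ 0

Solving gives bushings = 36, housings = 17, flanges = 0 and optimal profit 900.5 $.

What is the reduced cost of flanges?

Check each constraint at x*: lathe time 250/250 (tight); coolant 267/267 (tight).
The binding rows give the dual system: 6·y_lathe time + 6·y_coolant = 21 and 2·y_lathe time + 3·y_coolant = 8.5.
This yields shadow prices y_lathe time = 2, y_coolant = 1.5.
Reduced cost of flanges: c₃ − yᵀa₃ = 5 − (2·3 + 1.5·2) = 5 − 9 = -4.

-4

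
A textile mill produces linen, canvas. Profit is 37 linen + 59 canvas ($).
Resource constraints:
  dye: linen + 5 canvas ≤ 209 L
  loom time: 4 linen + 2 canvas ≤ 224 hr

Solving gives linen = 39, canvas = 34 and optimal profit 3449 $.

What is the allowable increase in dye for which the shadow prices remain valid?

351

Binding constraints: dye, loom time. The basis is B = [[1,5],[4,2]] with det -18.
Per unit increase in dye, x* moves by d = (-0.1111, 0.2222).
The basis stays optimal until linen reaches 0; allowable increase = 351 L.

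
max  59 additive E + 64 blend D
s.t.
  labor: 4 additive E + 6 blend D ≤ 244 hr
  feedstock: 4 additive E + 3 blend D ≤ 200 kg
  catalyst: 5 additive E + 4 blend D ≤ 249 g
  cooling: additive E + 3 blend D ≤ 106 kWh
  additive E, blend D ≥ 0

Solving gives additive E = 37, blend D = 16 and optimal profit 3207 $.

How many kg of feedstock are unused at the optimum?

4

feedstock used = 4·37 + 3·16 = 196; slack = 200 − 196 = 4.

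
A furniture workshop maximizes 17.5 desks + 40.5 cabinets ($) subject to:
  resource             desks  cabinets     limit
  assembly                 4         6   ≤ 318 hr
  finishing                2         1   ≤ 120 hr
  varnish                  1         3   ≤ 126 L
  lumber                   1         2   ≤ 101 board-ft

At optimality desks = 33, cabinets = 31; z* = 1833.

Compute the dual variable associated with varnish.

Binding: assembly and varnish. Non-binding: finishing (23 unused), lumber (6 unused).
Since finishing, lumber are not tight, their duals are 0.
Dual feasibility on the basic columns requires 4·y_assembly + 1·y_varnish = 17.5, 6·y_assembly + 3·y_varnish = 40.5.
Solving: y_assembly = 2, y_varnish = 9.5.
Shadow price of varnish = 9.5.

9.5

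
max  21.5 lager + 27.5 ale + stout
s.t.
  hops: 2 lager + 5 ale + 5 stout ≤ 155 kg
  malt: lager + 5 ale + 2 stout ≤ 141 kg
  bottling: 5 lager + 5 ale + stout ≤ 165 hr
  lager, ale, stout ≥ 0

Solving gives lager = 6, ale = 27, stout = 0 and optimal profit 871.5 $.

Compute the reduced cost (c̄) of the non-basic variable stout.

At the optimum: hops uses 147 of 155 (slack = 8); malt uses 141 of 141 (binding); bottling uses 165 of 165 (binding).
Slack constraints have shadow price 0 (complementary slackness).
Dual feasibility on the basic columns requires 1·y_malt + 5·y_bottling = 21.5, 5·y_malt + 5·y_bottling = 27.5.
Solving: y_malt = 1.5, y_bottling = 4.
Reduced cost of stout: c₃ − yᵀa₃ = 1 − (1.5·2 + 4·1) = 1 − 7 = -6.

-6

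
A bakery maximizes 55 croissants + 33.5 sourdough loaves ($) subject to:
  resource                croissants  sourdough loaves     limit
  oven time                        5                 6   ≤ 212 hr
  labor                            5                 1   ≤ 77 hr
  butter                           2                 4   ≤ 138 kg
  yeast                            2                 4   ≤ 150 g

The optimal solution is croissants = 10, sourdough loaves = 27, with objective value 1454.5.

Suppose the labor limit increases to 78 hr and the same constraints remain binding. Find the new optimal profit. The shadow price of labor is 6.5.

Δb = 1, so new z* = 1454.5 + (6.5)·(1) = 1454.5 + 6.5 = 1461.

1461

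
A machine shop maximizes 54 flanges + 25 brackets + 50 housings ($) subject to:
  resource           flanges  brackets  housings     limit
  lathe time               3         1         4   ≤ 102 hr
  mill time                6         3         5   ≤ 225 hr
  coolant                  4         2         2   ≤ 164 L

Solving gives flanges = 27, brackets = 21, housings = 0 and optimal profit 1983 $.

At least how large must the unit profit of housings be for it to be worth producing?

51

Check each constraint at x*: lathe time 102/102 (tight); mill time 225/225 (tight); coolant 150/164 (slack 14).
Slack constraints have shadow price 0 (complementary slackness).
Dual feasibility on the basic columns requires 3·y_lathe time + 6·y_mill time = 54, 1·y_lathe time + 3·y_mill time = 25.
This yields shadow prices y_lathe time = 4, y_mill time = 7.
housings enters the basis when its profit ≥ yᵀa₃ = 4·4 + 7·5 = 51.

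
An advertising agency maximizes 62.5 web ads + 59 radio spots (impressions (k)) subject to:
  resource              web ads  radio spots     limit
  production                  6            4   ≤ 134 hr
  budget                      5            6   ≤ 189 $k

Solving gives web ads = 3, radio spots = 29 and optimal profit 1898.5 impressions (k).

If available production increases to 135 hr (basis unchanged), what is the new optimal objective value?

1903.5

At the optimum: production uses 134 of 134 (binding); budget uses 189 of 189 (binding).
The binding rows give the dual system: 6·y_production + 5·y_budget = 62.5 and 4·y_production + 6·y_budget = 59.
→ y_production = 5 and y_budget = 6.5.
Δz = y_production·Δb = 5 × (1) = 5, so new z* = 1898.5 + 5 = 1903.5.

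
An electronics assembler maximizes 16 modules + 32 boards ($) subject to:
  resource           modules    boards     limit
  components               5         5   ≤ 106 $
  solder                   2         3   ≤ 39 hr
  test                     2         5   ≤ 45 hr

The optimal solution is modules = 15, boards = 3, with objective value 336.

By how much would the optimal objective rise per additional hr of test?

4

At the optimum: components uses 90 of 106 (slack = 16); solder uses 39 of 39 (binding); test uses 45 of 45 (binding).
Since components is not tight, its dual is 0.
From A_Bᵀ y = c: 2·y_solder + 2·y_test = 16; 3·y_solder + 5·y_test = 32.
→ y_solder = 4 and y_test = 4.
Shadow price of test = 4.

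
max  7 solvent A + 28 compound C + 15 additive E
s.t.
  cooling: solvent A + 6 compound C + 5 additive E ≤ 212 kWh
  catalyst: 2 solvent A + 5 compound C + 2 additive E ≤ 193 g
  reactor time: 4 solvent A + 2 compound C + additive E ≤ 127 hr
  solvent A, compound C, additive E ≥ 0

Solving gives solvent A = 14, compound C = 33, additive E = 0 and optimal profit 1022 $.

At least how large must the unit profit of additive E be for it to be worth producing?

At the optimum: cooling uses 212 of 212 (binding); catalyst uses 193 of 193 (binding); reactor time uses 122 of 127 (slack = 5).
By complementary slackness, y = 0 for the non-binding constraint.
Dual feasibility on the basic columns requires 1·y_cooling + 2·y_catalyst = 7, 6·y_cooling + 5·y_catalyst = 28.
This yields shadow prices y_cooling = 3, y_catalyst = 2.
additive E enters the basis when its profit ≥ yᵀa₃ = 3·5 + 2·2 = 19.

19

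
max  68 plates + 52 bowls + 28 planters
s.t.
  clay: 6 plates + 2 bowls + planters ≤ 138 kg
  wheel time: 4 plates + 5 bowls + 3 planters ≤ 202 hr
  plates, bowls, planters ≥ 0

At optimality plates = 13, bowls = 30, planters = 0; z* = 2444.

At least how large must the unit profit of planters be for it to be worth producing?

At the optimum: clay uses 138 of 138 (binding); wheel time uses 202 of 202 (binding).
From A_Bᵀ y = c: 6·y_clay + 4·y_wheel time = 68; 2·y_clay + 5·y_wheel time = 52.
Solving: y_clay = 6, y_wheel time = 8.
planters enters the basis when its profit ≥ yᵀa₃ = 6·1 + 8·3 = 30.

30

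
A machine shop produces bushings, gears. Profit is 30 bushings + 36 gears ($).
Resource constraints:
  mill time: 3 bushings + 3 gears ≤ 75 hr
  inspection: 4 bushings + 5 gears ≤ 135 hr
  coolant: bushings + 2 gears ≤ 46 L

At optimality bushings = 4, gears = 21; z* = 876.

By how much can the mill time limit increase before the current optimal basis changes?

Binding constraints: mill time, coolant. The basis is B = [[3,3],[1,2]] with det 3.
Per unit increase in mill time, x* moves by d = (0.6667, -0.3333).
The basis stays optimal until inspection becomes binding; allowable increase = 14 hr.

14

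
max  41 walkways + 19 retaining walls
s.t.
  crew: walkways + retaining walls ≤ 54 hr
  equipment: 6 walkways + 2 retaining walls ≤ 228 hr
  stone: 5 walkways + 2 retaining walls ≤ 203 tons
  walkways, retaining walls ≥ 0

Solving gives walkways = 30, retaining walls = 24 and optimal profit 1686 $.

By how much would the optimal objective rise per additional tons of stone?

0

At the optimum: crew uses 54 of 54 (binding); equipment uses 228 of 228 (binding); stone uses 198 of 203 (slack = 5).
Since stone is not tight, its dual is 0.
Dual feasibility on the basic columns requires 1·y_crew + 6·y_equipment = 41, 1·y_crew + 2·y_equipment = 19.
→ y_crew = 8 and y_equipment = 5.5.
Shadow price of stone = 0.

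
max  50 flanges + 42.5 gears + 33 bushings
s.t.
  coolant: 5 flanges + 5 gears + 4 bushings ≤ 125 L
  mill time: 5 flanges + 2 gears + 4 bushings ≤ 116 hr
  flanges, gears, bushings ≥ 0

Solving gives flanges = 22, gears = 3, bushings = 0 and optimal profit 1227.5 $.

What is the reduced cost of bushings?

-7

Both coolant and mill time are binding at x*.
Dual feasibility on the basic columns requires 5·y_coolant + 5·y_mill time = 50, 5·y_coolant + 2·y_mill time = 42.5.
This yields shadow prices y_coolant = 7.5, y_mill time = 2.5.
Reduced cost of bushings: c₃ − yᵀa₃ = 33 − (7.5·4 + 2.5·4) = 33 − 40 = -7.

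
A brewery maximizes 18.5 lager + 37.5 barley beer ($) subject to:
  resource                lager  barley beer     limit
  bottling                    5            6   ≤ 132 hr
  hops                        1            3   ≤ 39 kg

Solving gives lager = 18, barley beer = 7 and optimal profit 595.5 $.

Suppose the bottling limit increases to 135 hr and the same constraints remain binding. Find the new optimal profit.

Both bottling and hops are binding at x*.
The binding rows give the dual system: 5·y_bottling + 1·y_hops = 18.5 and 6·y_bottling + 3·y_hops = 37.5.
This yields shadow prices y_bottling = 2, y_hops = 8.5.
Δz = y_bottling·Δb = 2 × (3) = 6, so new z* = 595.5 + 6 = 601.5.

601.5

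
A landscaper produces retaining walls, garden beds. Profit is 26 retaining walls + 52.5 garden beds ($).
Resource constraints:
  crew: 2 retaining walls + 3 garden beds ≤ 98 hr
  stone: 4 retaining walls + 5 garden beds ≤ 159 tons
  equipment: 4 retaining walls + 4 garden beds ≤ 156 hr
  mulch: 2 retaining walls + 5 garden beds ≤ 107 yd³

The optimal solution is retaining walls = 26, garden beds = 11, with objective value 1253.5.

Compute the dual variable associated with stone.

Binding: stone and mulch. Non-binding: crew (13 unused), equipment (8 unused).
By complementary slackness, y = 0 for the non-binding constraints.
From A_Bᵀ y = c: 4·y_stone + 2·y_mulch = 26; 5·y_stone + 5·y_mulch = 52.5.
This yields shadow prices y_stone = 2.5, y_mulch = 8.
Shadow price of stone = 2.5.

2.5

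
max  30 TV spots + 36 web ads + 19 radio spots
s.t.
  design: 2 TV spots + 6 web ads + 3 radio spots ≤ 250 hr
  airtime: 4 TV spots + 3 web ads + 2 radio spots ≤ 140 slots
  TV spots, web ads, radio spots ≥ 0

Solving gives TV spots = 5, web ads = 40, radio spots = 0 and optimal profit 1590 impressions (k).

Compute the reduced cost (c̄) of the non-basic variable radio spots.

At the optimum: design uses 250 of 250 (binding); airtime uses 140 of 140 (binding).
Dual feasibility on the basic columns requires 2·y_design + 4·y_airtime = 30, 6·y_design + 3·y_airtime = 36.
Solving: y_design = 3, y_airtime = 6.
Reduced cost of radio spots: c₃ − yᵀa₃ = 19 − (3·3 + 6·2) = 19 − 21 = -2.

-2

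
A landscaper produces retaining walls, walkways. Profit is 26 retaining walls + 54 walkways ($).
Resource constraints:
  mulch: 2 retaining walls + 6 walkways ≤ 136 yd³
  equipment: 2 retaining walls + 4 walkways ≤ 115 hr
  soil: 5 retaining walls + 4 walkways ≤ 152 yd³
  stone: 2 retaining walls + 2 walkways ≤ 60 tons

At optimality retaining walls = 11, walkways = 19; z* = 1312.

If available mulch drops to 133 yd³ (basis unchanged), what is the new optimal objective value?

Check each constraint at x*: mulch 136/136 (tight); equipment 98/115 (slack 17); soil 131/152 (slack 21); stone 60/60 (tight).
Since equipment, soil are not tight, their duals are 0.
From A_Bᵀ y = c: 2·y_mulch + 2·y_stone = 26; 6·y_mulch + 2·y_stone = 54.
This yields shadow prices y_mulch = 7, y_stone = 6.
Δz = y_mulch·Δb = 7 × (-3) = -21, so new z* = 1312 − 21 = 1291.

1291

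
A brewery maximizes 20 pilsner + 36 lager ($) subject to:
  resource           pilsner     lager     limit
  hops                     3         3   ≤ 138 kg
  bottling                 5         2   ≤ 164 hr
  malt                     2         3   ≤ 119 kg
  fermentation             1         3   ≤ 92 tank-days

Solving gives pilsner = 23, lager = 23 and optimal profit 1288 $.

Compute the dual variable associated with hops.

At the optimum: hops uses 138 of 138 (binding); bottling uses 161 of 164 (slack = 3); malt uses 115 of 119 (slack = 4); fermentation uses 92 of 92 (binding).
By complementary slackness, y = 0 for the non-binding constraints.
The binding rows give the dual system: 3·y_hops + 1·y_fermentation = 20 and 3·y_hops + 3·y_fermentation = 36.
Solving: y_hops = 4, y_fermentation = 8.
Shadow price of hops = 4.

4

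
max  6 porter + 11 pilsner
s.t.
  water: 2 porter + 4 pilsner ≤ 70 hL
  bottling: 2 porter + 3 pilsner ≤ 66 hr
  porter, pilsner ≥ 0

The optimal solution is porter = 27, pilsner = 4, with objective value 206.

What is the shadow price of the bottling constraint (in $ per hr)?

Check each constraint at x*: water 70/70 (tight); bottling 66/66 (tight).
From A_Bᵀ y = c: 2·y_water + 2·y_bottling = 6; 4·y_water + 3·y_bottling = 11.
This yields shadow prices y_water = 2, y_bottling = 1.
Shadow price of bottling = 1.

1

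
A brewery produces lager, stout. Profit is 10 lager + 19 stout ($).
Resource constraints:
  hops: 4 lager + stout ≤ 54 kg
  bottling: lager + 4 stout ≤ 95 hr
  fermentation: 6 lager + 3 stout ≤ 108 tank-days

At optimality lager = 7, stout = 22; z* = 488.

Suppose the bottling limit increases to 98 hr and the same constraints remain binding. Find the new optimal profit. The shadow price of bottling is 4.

500

Δb = 3, so new z* = 488 + (4)·(3) = 488 + 12 = 500.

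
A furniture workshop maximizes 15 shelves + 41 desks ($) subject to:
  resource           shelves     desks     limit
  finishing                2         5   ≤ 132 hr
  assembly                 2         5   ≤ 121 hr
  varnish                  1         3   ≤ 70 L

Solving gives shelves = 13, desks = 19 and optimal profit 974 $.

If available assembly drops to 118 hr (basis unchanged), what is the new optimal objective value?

962

At the optimum: finishing uses 121 of 132 (slack = 11); assembly uses 121 of 121 (binding); varnish uses 70 of 70 (binding).
Slack constraints have shadow price 0 (complementary slackness).
From A_Bᵀ y = c: 2·y_assembly + 1·y_varnish = 15; 5·y_assembly + 3·y_varnish = 41.
→ y_assembly = 4 and y_varnish = 7.
Δz = y_assembly·Δb = 4 × (-3) = -12, so new z* = 974 − 12 = 962.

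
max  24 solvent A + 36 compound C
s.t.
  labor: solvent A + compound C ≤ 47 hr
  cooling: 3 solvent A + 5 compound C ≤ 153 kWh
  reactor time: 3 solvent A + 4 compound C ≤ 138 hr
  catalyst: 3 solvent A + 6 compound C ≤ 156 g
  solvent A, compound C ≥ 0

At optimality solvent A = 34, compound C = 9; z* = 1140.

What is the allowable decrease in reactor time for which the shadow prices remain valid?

34

Binding constraints: reactor time, catalyst. The basis is B = [[3,4],[3,6]] with det 6.
Per unit decrease in reactor time, x* moves by d = (-1, 0.5).
The basis stays optimal until solvent A reaches 0; allowable decrease = 34 hr.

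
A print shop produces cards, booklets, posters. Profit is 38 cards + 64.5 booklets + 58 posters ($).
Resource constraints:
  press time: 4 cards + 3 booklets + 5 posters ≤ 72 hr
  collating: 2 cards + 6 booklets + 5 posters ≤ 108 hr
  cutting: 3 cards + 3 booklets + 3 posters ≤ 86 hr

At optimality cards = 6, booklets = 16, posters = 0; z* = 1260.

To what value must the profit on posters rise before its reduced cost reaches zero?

67.5

Check each constraint at x*: press time 72/72 (tight); collating 108/108 (tight); cutting 66/86 (slack 20).
Slack constraints have shadow price 0 (complementary slackness).
Dual feasibility on the basic columns requires 4·y_press time + 2·y_collating = 38, 3·y_press time + 6·y_collating = 64.5.
→ y_press time = 5.5 and y_collating = 8.
posters enters the basis when its profit ≥ yᵀa₃ = 5.5·5 + 8·5 = 67.5.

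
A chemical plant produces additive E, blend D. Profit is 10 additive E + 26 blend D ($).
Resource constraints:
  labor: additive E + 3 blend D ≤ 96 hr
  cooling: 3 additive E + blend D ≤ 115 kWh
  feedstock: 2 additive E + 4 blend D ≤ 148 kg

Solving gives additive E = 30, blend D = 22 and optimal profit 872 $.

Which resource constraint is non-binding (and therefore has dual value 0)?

cooling

labor: 96/96 (binding)
cooling: 112/115 (slack 3)
feedstock: 148/148 (binding)
By complementary slackness, a constraint with positive slack has shadow price 0 → cooling.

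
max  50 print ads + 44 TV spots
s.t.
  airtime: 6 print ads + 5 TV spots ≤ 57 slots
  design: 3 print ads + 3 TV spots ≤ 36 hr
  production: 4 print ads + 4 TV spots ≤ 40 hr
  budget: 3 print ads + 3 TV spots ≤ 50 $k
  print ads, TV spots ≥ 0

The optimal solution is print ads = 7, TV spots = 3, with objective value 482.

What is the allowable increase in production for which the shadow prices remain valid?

Binding constraints: airtime, production. The basis is B = [[6,5],[4,4]] with det 4.
Per unit increase in production, x* moves by d = (-1.25, 1.5).
The basis stays optimal until print ads reaches 0; allowable increase = 5.6 hr.

5.6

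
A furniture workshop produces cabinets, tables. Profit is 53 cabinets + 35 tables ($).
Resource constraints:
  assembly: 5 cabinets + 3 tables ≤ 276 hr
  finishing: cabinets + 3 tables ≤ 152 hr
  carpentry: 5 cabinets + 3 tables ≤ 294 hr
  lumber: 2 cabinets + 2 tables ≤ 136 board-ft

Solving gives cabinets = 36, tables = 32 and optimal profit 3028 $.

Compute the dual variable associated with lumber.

4

Binding: assembly and lumber. Non-binding: finishing (20 unused), carpentry (18 unused).
By complementary slackness, y = 0 for the non-binding constraints.
Dual feasibility on the basic columns requires 5·y_assembly + 2·y_lumber = 53, 3·y_assembly + 2·y_lumber = 35.
→ y_assembly = 9 and y_lumber = 4.
Shadow price of lumber = 4.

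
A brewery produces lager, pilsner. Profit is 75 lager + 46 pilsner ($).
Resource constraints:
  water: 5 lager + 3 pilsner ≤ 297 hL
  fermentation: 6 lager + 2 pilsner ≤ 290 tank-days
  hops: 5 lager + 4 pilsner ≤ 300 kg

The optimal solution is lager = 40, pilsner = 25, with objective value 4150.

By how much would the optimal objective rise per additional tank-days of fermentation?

5

Binding: fermentation and hops. Non-binding: water (22 unused).
Slack constraints have shadow price 0 (complementary slackness).
From A_Bᵀ y = c: 6·y_fermentation + 5·y_hops = 75; 2·y_fermentation + 4·y_hops = 46.
→ y_fermentation = 5 and y_hops = 9.
Shadow price of fermentation = 5.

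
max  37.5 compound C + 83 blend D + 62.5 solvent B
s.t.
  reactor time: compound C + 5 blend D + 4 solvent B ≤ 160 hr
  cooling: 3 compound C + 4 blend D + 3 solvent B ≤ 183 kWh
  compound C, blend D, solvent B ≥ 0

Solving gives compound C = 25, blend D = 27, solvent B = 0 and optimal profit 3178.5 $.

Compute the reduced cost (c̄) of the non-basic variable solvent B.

Check each constraint at x*: reactor time 160/160 (tight); cooling 183/183 (tight).
Dual feasibility on the basic columns requires 1·y_reactor time + 3·y_cooling = 37.5, 5·y_reactor time + 4·y_cooling = 83.
Solving: y_reactor time = 9, y_cooling = 9.5.
Reduced cost of solvent B: c₃ − yᵀa₃ = 62.5 − (9·4 + 9.5·3) = 62.5 − 64.5 = -2.

-2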